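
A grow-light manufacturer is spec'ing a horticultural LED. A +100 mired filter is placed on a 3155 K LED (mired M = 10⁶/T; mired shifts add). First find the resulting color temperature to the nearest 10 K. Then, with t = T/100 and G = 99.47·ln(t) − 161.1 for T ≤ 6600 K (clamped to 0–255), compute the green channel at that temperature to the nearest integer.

155

M_in = 10⁶/3155 = 316.96; M_out = 316.96 + (+100) = 416.96.
T_out = 10⁶/416.96 = 2398.3 K → 2400 K; t = 24.
G = 99.47·ln 24 − 161.1 = 99.47·3.1781 − 161.1 = 155.021.
Rounded: 155.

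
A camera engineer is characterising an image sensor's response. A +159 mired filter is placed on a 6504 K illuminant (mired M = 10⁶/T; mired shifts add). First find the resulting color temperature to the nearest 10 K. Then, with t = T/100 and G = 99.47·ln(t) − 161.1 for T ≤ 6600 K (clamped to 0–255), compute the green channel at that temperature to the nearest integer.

184

M_in = 10⁶/6504 = 153.75; M_out = 153.75 + (+159) = 312.75.
T_out = 10⁶/312.75 = 3197.4 K → 3200 K; t = 32.
G = 99.47·ln 32 − 161.1 = 99.47·3.4657 − 161.1 = 183.637.
Rounded: 184.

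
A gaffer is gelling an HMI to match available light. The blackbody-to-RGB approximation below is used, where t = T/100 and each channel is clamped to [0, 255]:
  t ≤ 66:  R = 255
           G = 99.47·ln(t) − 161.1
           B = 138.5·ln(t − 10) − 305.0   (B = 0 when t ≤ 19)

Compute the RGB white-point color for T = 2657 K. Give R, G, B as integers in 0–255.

t = 2657/100 = 26.57; the t ≤ 66 branch applies.
R = 255 by definition for t ≤ 66.
G = 99.47·ln 26.57 − 161.1 = 99.47·3.2798 − 161.1 = 165.140.
B = 138.5·ln(26.57 − 10) − 305.0 = 138.5·ln 16.57 − 305.0 = 138.5·2.8076 − 305.0 = 83.852.
Rounded: (255, 165, 84).

R=255, G=165, B=84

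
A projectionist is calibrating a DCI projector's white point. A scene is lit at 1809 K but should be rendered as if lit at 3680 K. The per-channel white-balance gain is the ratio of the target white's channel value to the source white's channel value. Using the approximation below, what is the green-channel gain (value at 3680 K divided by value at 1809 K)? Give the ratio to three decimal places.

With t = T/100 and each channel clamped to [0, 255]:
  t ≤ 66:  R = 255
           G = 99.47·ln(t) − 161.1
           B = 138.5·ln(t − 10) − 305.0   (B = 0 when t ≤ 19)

At 1809 K (t = 18.09):
  G = 99.47·ln 18.09 − 161.1 = 99.47·2.8954 − 161.1 = 126.901.
At 3680 K (t = 36.8):
  G = 99.47·ln 36.8 − 161.1 = 99.47·3.6055 − 161.1 = 197.539.
Gain = 197.539 / 126.901 = 1.5566 → 1.557.

1.557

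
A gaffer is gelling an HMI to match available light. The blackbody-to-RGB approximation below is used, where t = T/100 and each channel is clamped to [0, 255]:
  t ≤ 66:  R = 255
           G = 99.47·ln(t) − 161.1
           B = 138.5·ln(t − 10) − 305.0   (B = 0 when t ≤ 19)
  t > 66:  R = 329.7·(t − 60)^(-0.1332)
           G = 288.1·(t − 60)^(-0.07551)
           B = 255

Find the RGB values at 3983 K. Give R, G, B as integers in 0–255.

t = 3983/100 = 39.83; the t ≤ 66 branch applies.
R = 255 by definition for t ≤ 66.
G = 99.47·ln 39.83 − 161.1 = 99.47·3.6846 − 161.1 = 205.409.
B = 138.5·ln(39.83 − 10) − 305.0 = 138.5·ln 29.83 − 305.0 = 138.5·3.3955 − 305.0 = 165.279.
Rounded: (255, 205, 165).

R=255, G=205, B=165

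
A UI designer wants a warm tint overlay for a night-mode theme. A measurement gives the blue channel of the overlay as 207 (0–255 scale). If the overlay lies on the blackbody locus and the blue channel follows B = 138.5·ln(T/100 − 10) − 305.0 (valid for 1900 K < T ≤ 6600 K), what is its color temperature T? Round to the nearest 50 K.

5050 K

ln(t − 10) = (207 + 305.0) / 138.5 = 3.6968.
t − 10 = e^3.6968 = 40.316, so t = 50.316.
T = 100·t = 5032 K → 5050 K to the nearest 50 K.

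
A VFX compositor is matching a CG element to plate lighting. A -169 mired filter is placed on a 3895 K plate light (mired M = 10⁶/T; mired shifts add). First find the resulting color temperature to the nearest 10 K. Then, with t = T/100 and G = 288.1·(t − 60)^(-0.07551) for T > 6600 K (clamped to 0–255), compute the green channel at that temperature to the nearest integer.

M_in = 10⁶/3895 = 256.74; M_out = 256.74 + (-169) = 87.74.
T_out = 10⁶/87.74 = 11397.4 K → 11400 K; t = 114.
G = 288.1·(114 − 60)^(-0.07551) = 288.1·54^(-0.07551) = 288.1·0.73992 = 213.172.
Rounded: 213.

213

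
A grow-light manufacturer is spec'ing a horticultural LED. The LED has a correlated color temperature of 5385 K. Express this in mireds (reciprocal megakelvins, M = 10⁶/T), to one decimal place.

M = 10⁶ / 5385 = 185.701 → 185.7 mireds.

185.7 mireds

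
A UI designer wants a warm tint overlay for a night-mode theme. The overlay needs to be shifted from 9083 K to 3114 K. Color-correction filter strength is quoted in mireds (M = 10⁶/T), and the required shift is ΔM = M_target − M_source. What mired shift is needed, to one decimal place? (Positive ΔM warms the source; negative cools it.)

+211.0 mireds

M_source = 10⁶/9083 = 110.096; M_target = 10⁶/3114 = 321.130.
ΔM = 321.130 − 110.096 = 211.035 → +211.0 mireds, a warming shift.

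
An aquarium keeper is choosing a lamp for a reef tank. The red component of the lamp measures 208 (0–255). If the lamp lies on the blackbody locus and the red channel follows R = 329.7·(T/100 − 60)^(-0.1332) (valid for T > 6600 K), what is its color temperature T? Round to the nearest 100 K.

9200 K

(t − 60)^(-0.1332) = 208/329.7 = 0.63088.
t − 60 = 0.63088^(1/-0.1332) = 0.63088^(-7.508) = 31.763, so t = 91.763.
T = 100·t = 9176 K → 9200 K to the nearest 100 K.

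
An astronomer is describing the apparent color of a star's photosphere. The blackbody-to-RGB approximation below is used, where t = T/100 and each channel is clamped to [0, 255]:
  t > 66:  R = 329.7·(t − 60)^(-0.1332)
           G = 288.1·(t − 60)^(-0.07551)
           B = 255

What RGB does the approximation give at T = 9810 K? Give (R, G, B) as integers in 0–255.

(203, 219, 255)

t = 9810/100 = 98.1; the t > 66 branch applies.
R = 329.7·(98.1 − 60)^(-0.1332) = 329.7·38.1^(-0.1332) = 329.7·0.61577 = 203.020.
G = 288.1·(98.1 − 60)^(-0.07551) = 288.1·38.1^(-0.07551) = 288.1·0.75967 = 218.861.
B = 255 by definition for t > 66.
Rounded: (203, 219, 255).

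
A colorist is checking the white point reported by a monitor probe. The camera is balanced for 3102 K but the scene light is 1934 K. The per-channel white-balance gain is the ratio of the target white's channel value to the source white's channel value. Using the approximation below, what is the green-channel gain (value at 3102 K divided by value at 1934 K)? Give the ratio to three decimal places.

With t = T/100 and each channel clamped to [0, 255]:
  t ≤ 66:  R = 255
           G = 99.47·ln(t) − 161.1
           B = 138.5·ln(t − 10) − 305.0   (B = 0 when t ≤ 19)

1.352

At 1934 K (t = 19.34):
  G = 99.47·ln 19.34 − 161.1 = 99.47·2.9622 − 161.1 = 133.548.
At 3102 K (t = 31.02):
  G = 99.47·ln 31.02 − 161.1 = 99.47·3.4346 − 161.1 = 180.543.
Gain = 180.543 / 133.548 = 1.3519 → 1.352.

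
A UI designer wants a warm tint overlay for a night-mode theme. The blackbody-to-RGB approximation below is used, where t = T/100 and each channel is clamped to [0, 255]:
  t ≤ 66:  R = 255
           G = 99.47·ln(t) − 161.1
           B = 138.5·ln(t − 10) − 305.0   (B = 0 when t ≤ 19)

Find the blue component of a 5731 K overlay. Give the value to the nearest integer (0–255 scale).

t = 5731/100 = 57.31; the t ≤ 66 branch applies.
B = 138.5·ln(57.31 − 10) − 305.0 = 138.5·ln 47.31 − 305.0 = 138.5·3.8567 − 305.0 = 229.156.
Rounded: 229.

229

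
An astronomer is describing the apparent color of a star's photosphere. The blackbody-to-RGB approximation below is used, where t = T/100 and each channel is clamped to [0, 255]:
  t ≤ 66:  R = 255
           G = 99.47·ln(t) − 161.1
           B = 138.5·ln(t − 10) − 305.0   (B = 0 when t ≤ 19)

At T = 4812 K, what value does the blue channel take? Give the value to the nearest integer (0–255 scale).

t = 4812/100 = 48.12; the t ≤ 66 branch applies.
B = 138.5·ln(48.12 − 10) − 305.0 = 138.5·ln 38.12 − 305.0 = 138.5·3.6407 − 305.0 = 199.242.
Rounded: 199.

199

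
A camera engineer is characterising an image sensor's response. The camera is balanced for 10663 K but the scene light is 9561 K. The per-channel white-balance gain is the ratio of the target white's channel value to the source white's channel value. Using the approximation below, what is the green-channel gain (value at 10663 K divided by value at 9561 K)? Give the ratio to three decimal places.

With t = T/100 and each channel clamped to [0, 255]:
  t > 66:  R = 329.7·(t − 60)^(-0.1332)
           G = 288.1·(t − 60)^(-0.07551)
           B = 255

At 9561 K (t = 95.61):
  G = 288.1·(95.61 − 60)^(-0.07551) = 288.1·35.61^(-0.07551) = 288.1·0.76356 = 219.980.
At 10663 K (t = 106.63):
  G = 288.1·(106.63 − 60)^(-0.07551) = 288.1·46.63^(-0.07551) = 288.1·0.74817 = 215.547.
Gain = 215.547 / 219.980 = 0.9798 → 0.980.

0.980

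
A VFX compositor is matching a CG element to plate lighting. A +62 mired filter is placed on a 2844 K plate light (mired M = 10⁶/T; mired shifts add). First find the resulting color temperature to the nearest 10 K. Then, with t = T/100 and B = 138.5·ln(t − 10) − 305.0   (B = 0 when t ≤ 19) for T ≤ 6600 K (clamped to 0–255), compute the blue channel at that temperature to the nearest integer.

62

M_in = 10⁶/2844 = 351.62; M_out = 351.62 + (+62) = 413.62.
T_out = 10⁶/413.62 = 2417.7 K → 2420 K; t = 24.2.
B = 138.5·ln(24.2 − 10) − 305.0 = 138.5·ln 14.2 − 305.0 = 138.5·2.6532 − 305.0 = 62.474.
Rounded: 62.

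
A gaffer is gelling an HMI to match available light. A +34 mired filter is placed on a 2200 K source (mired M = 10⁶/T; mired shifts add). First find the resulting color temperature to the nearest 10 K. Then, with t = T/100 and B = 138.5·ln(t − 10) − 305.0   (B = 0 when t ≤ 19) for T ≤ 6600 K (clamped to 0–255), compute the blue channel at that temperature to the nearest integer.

M_in = 10⁶/2200 = 454.55; M_out = 454.55 + (+34) = 488.55.
T_out = 10⁶/488.55 = 2046.9 K → 2050 K; t = 20.5.
B = 138.5·ln(20.5 − 10) − 305.0 = 138.5·ln 10.5 − 305.0 = 138.5·2.3514 − 305.0 = 20.665.
Rounded: 21.

21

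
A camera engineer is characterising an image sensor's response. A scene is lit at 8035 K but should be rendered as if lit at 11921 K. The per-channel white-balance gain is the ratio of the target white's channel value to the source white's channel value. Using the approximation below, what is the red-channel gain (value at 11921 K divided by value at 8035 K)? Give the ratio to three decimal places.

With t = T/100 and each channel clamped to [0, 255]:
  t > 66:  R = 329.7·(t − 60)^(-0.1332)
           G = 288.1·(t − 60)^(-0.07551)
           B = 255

0.867

At 8035 K (t = 80.35):
  R = 329.7·(80.35 − 60)^(-0.1332) = 329.7·20.35^(-0.1332) = 329.7·0.66942 = 220.708.
At 11921 K (t = 119.21):
  R = 329.7·(119.21 − 60)^(-0.1332) = 329.7·59.21^(-0.1332) = 329.7·0.58065 = 191.441.
Gain = 191.441 / 220.708 = 0.8674 → 0.867.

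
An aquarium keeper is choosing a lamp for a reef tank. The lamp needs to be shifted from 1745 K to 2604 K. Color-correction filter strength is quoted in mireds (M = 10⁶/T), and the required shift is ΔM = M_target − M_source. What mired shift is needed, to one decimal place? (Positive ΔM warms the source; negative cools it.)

M_source = 10⁶/1745 = 573.066; M_target = 10⁶/2604 = 384.025.
ΔM = 384.025 − 573.066 = -189.041 → -189.0 mireds, a cooling shift.

-189.0 mireds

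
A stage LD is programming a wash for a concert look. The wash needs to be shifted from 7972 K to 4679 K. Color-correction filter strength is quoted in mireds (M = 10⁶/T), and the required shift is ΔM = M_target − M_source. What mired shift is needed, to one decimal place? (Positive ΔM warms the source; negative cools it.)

+88.3 mireds

M_source = 10⁶/7972 = 125.439; M_target = 10⁶/4679 = 213.721.
ΔM = 213.721 − 125.439 = 88.282 → +88.3 mireds, a warming shift.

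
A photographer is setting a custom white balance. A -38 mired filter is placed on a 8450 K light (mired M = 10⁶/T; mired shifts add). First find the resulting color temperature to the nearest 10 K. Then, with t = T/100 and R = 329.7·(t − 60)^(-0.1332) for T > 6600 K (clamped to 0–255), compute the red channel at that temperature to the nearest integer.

M_in = 10⁶/8450 = 118.34; M_out = 118.34 + (-38) = 80.34.
T_out = 10⁶/80.34 = 12446.6 K → 12450 K; t = 124.5.
R = 329.7·(124.5 − 60)^(-0.1332) = 329.7·64.5^(-0.1332) = 329.7·0.57407 = 189.272.
Rounded: 189.

189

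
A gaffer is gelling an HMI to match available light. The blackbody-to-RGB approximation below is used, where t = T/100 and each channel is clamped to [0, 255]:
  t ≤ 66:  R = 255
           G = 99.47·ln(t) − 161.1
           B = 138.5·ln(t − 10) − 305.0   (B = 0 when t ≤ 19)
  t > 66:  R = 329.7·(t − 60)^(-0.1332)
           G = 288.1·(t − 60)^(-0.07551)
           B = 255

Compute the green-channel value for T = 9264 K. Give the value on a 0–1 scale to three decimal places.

t = 9264/100 = 92.64; the t > 66 branch applies.
G = 288.1·(92.64 − 60)^(-0.07551) = 288.1·32.64^(-0.07551) = 288.1·0.76859 = 221.432.
On a 0–1 scale: 221.432/255 = 0.8684 → 0.868.

0.868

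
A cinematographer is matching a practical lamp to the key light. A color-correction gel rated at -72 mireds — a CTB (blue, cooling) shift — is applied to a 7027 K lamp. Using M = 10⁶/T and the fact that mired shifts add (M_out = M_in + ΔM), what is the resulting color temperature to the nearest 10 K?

M_in = 10⁶/7027 = 142.31 mireds.
M_out = 142.31 + (-72) = 70.31 mireds.
T_out = 10⁶/70.31 = 14223.1 K → 14220 K.

14220 K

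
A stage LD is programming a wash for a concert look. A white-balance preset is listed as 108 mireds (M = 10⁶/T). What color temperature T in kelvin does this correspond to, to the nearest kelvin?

9259 K

T = 10⁶ / 108 = 9259.26 K → 9259 K.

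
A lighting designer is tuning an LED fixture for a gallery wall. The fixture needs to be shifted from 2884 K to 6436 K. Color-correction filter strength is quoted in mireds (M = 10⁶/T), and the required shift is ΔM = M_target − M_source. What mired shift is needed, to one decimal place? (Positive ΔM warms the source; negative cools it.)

-191.4 mireds

M_source = 10⁶/2884 = 346.741; M_target = 10⁶/6436 = 155.376.
ΔM = 155.376 − 346.741 = -191.365 → -191.4 mireds, a cooling shift.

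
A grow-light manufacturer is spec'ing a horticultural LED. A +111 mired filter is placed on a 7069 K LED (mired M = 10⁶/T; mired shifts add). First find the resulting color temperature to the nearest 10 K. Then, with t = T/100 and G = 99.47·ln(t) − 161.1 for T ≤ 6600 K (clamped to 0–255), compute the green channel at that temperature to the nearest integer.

M_in = 10⁶/7069 = 141.46; M_out = 141.46 + (+111) = 252.46.
T_out = 10⁶/252.46 = 3961.0 K → 3960 K; t = 39.6.
G = 99.47·ln 39.6 − 161.1 = 99.47·3.6788 − 161.1 = 204.833.
Rounded: 205.

205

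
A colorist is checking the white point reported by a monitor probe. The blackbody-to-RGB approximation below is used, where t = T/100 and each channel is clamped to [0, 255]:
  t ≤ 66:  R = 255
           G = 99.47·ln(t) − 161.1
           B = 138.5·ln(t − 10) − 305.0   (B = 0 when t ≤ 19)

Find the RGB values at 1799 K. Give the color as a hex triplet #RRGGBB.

#FF7E00

t = 1799/100 = 17.99; the t ≤ 66 branch applies.
R = 255 by definition for t ≤ 66.
G = 99.47·ln 17.99 − 161.1 = 99.47·2.8898 − 161.1 = 126.350.
t = 17.99 ≤ 19, so B = 0.
Rounded: (255, 126, 0).
In hex: #FF7E00.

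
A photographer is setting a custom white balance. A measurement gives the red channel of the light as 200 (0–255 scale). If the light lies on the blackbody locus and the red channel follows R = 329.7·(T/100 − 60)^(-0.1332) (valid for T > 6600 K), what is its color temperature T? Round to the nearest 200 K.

(t − 60)^(-0.1332) = 200/329.7 = 0.60661.
t − 60 = 0.60661^(1/-0.1332) = 0.60661^(-7.508) = 42.638, so t = 102.638.
T = 100·t = 10264 K → 10200 K to the nearest 200 K.

10200 K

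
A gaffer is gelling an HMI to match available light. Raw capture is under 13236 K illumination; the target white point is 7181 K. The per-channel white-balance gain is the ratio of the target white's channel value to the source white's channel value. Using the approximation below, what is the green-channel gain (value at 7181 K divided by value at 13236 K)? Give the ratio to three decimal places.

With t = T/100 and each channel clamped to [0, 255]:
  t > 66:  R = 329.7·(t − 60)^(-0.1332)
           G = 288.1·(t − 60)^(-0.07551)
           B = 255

At 13236 K (t = 132.36):
  G = 288.1·(132.36 − 60)^(-0.07551) = 288.1·72.36^(-0.07551) = 288.1·0.72375 = 208.513.
At 7181 K (t = 71.81):
  G = 288.1·(71.81 − 60)^(-0.07551) = 288.1·11.81^(-0.07551) = 288.1·0.82992 = 239.099.
Gain = 239.099 / 208.513 = 1.1467 → 1.147.

1.147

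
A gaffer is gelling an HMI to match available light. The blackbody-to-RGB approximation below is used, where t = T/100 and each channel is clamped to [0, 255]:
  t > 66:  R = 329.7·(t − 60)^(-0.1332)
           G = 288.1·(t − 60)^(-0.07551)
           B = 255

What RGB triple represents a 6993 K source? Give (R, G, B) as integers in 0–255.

(243, 242, 255)

t = 6993/100 = 69.93; the t > 66 branch applies.
R = 329.7·(69.93 − 60)^(-0.1332) = 329.7·9.93^(-0.1332) = 329.7·0.73656 = 242.843.
G = 288.1·(69.93 − 60)^(-0.07551) = 288.1·9.93^(-0.07551) = 288.1·0.84085 = 242.250.
B = 255 by definition for t > 66.
Rounded: (243, 242, 255).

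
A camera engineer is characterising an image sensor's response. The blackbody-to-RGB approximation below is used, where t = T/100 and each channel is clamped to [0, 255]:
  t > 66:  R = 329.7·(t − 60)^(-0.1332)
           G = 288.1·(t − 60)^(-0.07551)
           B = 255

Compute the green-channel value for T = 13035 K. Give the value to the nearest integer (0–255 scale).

t = 13035/100 = 130.35; the t > 66 branch applies.
G = 288.1·(130.35 − 60)^(-0.07551) = 288.1·70.35^(-0.07551) = 288.1·0.72529 = 208.957.
Rounded: 209.

209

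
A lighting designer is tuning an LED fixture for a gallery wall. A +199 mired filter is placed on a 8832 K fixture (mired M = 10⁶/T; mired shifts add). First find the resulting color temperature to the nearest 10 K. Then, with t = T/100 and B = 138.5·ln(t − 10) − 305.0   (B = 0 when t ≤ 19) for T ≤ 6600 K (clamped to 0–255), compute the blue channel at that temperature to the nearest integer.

M_in = 10⁶/8832 = 113.22; M_out = 113.22 + (+199) = 312.22.
T_out = 10⁶/312.22 = 3202.8 K → 3200 K; t = 32.
B = 138.5·ln(32 − 10) − 305.0 = 138.5·ln 22 − 305.0 = 138.5·3.0910 − 305.0 = 123.109.
Rounded: 123.

123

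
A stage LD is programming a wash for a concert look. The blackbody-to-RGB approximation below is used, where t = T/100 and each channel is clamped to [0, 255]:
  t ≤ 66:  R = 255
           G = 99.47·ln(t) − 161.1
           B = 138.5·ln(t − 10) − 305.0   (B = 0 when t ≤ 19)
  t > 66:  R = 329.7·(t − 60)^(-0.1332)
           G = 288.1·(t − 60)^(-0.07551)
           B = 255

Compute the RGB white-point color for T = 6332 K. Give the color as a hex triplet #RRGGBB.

#FFFCF6

t = 6332/100 = 63.32; the t ≤ 66 branch applies.
R = 255 by definition for t ≤ 66.
G = 99.47·ln 63.32 − 161.1 = 99.47·4.1482 − 161.1 = 251.522.
B = 138.5·ln(63.32 − 10) − 305.0 = 138.5·ln 53.32 − 305.0 = 138.5·3.9763 − 305.0 = 245.719.
Rounded: (255, 252, 246).
In hex: #FFFCF6.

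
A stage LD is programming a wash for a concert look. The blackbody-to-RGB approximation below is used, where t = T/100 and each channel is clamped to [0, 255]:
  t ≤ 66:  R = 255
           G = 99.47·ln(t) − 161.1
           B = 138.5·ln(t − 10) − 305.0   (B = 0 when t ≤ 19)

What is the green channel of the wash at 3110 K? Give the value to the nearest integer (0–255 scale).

t = 3110/100 = 31.1; the t ≤ 66 branch applies.
G = 99.47·ln 31.1 − 161.1 = 99.47·3.4372 − 161.1 = 180.799.
Rounded: 181.

181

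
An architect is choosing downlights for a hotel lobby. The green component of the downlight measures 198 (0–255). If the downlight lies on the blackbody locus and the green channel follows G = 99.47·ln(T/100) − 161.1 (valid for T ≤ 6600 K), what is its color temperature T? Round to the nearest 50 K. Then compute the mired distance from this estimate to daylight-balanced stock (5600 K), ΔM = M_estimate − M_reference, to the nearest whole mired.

+92 mireds

ln t = (198 + 161.1) / 99.47 = 3.6101.
t = e^3.6101 = 36.971.
T = 100·t = 3697 K → 3700 K to the nearest 50 K.
M_estimate = 10⁶/3700 = 270.27; M_reference = 10⁶/5600 = 178.57.
ΔM = 270.27 − 178.57 = 91.70 → +92 mireds.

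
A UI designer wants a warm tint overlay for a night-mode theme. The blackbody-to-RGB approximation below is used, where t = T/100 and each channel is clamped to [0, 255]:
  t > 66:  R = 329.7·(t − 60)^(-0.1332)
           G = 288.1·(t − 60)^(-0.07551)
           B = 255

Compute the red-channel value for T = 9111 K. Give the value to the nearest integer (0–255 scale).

209

t = 9111/100 = 91.11; the t > 66 branch applies.
R = 329.7·(91.11 − 60)^(-0.1332) = 329.7·31.11^(-0.1332) = 329.7·0.63262 = 208.576.
Rounded: 209.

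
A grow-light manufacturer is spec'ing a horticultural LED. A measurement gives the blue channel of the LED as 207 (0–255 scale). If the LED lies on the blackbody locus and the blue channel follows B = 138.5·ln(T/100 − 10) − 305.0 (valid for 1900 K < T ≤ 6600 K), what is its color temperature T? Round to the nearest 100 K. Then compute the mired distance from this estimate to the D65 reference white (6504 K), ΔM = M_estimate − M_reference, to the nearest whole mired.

+46 mireds

ln(t − 10) = (207 + 305.0) / 138.5 = 3.6968.
t − 10 = e^3.6968 = 40.316, so t = 50.316.
T = 100·t = 5032 K → 5000 K to the nearest 100 K.
M_estimate = 10⁶/5000 = 200.00; M_reference = 10⁶/6504 = 153.75.
ΔM = 200.00 − 153.75 = 46.25 → +46 mireds.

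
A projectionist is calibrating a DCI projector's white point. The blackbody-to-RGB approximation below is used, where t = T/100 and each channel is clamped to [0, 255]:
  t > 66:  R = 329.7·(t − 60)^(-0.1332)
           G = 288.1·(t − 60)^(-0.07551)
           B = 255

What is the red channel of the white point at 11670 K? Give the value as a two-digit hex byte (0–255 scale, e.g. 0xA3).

t = 11670/100 = 116.7; the t > 66 branch applies.
R = 329.7·(116.7 − 60)^(-0.1332) = 329.7·56.7^(-0.1332) = 329.7·0.58401 = 192.549.
Rounded: 193; in hex, 0xC1.

0xC1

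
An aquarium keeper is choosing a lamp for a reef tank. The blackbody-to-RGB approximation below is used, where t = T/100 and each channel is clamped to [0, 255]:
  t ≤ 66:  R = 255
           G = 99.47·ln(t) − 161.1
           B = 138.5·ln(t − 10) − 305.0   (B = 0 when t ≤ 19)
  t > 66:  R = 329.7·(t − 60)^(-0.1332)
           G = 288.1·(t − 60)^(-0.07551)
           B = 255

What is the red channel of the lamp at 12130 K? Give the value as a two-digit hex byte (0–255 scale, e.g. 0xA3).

t = 12130/100 = 121.3; the t > 66 branch applies.
R = 329.7·(121.3 − 60)^(-0.1332) = 329.7·61.3^(-0.1332) = 329.7·0.57798 = 190.559.
Rounded: 191; in hex, 0xBF.

0xBF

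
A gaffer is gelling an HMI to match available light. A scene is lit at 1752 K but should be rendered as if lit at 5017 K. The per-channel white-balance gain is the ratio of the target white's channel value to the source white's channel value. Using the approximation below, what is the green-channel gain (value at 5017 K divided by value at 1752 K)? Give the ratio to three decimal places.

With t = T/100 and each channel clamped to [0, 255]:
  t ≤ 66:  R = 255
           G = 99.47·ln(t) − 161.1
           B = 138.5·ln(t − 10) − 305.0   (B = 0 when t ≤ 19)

1.846

At 1752 K (t = 17.52):
  G = 99.47·ln 17.52 − 161.1 = 99.47·2.8633 − 161.1 = 123.717.
At 5017 K (t = 50.17):
  G = 99.47·ln 50.17 − 161.1 = 99.47·3.9154 − 161.1 = 228.367.
Gain = 228.367 / 123.717 = 1.8459 → 1.846.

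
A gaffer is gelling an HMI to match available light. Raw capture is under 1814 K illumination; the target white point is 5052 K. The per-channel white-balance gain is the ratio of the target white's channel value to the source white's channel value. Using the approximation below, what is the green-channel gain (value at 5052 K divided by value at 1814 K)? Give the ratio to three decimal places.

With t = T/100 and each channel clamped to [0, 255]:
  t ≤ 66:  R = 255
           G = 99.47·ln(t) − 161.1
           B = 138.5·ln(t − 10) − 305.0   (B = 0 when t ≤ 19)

1.801

At 1814 K (t = 18.14):
  G = 99.47·ln 18.14 − 161.1 = 99.47·2.8981 − 161.1 = 127.176.
At 5052 K (t = 50.52):
  G = 99.47·ln 50.52 − 161.1 = 99.47·3.9224 − 161.1 = 229.058.
Gain = 229.058 / 127.176 = 1.8011 → 1.801.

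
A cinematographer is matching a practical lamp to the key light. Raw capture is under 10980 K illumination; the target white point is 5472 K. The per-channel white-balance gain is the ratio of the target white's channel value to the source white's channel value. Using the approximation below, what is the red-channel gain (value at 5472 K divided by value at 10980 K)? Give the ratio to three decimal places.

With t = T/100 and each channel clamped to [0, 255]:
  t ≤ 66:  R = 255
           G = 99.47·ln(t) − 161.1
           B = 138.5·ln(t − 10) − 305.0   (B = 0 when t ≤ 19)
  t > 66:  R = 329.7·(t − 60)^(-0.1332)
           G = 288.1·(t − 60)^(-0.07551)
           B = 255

1.302

At 10980 K (t = 109.8):
  R = 329.7·(109.8 − 60)^(-0.1332) = 329.7·49.8^(-0.1332) = 329.7·0.59420 = 195.906.
At 5472 K (t = 54.72):
  R = 255 by definition for t ≤ 66.
Gain = 255.000 / 195.906 = 1.3016 → 1.302.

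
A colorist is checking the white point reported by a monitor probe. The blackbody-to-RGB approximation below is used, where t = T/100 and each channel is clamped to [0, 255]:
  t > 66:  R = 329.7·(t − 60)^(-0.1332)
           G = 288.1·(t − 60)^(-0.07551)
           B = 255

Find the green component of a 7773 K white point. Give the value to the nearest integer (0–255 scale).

t = 7773/100 = 77.73; the t > 66 branch applies.
G = 288.1·(77.73 − 60)^(-0.07551) = 288.1·17.73^(-0.07551) = 288.1·0.80484 = 231.875.
Rounded: 232.

232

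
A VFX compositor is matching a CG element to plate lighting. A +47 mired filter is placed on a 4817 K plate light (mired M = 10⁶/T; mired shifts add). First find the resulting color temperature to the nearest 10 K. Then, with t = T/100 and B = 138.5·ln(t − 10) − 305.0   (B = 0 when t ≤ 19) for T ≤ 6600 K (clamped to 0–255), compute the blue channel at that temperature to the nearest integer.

163

M_in = 10⁶/4817 = 207.60; M_out = 207.60 + (+47) = 254.60.
T_out = 10⁶/254.60 = 3927.8 K → 3930 K; t = 39.3.
B = 138.5·ln(39.3 − 10) − 305.0 = 138.5·ln 29.3 − 305.0 = 138.5·3.3776 − 305.0 = 162.796.
Rounded: 163.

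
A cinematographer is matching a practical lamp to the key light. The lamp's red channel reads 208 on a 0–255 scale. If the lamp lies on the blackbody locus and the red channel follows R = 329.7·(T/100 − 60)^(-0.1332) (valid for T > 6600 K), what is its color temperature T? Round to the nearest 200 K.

9200 K

(t − 60)^(-0.1332) = 208/329.7 = 0.63088.
t − 60 = 0.63088^(1/-0.1332) = 0.63088^(-7.508) = 31.763, so t = 91.763.
T = 100·t = 9176 K → 9200 K to the nearest 200 K.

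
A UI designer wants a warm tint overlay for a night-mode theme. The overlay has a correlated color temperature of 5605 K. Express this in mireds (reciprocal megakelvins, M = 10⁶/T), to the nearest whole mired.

M = 10⁶ / 5605 = 178.412 → 178 mireds.

178 mireds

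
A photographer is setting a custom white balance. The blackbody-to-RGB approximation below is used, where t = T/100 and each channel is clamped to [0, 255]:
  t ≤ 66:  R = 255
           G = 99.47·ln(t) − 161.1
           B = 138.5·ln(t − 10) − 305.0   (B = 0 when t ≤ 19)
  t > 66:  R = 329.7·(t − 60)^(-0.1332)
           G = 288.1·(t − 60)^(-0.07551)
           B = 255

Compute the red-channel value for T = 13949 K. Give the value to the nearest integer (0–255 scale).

184

t = 13949/100 = 139.49; the t > 66 branch applies.
R = 329.7·(139.49 − 60)^(-0.1332) = 329.7·79.49^(-0.1332) = 329.7·0.55831 = 184.076.
Rounded: 184.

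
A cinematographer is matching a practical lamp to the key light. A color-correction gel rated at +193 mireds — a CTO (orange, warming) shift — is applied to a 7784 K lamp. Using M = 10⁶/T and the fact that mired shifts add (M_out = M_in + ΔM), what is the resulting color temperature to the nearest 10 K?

M_in = 10⁶/7784 = 128.47 mireds.
M_out = 128.47 + (+193) = 321.47 mireds.
T_out = 10⁶/321.47 = 3110.7 K → 3110 K.

3110 K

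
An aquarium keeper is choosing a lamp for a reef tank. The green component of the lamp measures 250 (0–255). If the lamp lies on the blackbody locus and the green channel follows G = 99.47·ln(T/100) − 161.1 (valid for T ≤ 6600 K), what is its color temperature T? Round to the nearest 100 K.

6200 K

ln t = (250 + 161.1) / 99.47 = 4.1329.
t = e^4.1329 = 62.359.
T = 100·t = 6236 K → 6200 K to the nearest 100 K.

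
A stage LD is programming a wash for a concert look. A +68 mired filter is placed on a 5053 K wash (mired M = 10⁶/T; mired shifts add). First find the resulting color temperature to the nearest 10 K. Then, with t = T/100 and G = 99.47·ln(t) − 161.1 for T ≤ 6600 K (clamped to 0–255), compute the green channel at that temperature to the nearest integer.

200

M_in = 10⁶/5053 = 197.90; M_out = 197.90 + (+68) = 265.90.
T_out = 10⁶/265.90 = 3760.8 K → 3760 K; t = 37.6.
G = 99.47·ln 37.6 − 161.1 = 99.47·3.6270 − 161.1 = 199.678.
Rounded: 200.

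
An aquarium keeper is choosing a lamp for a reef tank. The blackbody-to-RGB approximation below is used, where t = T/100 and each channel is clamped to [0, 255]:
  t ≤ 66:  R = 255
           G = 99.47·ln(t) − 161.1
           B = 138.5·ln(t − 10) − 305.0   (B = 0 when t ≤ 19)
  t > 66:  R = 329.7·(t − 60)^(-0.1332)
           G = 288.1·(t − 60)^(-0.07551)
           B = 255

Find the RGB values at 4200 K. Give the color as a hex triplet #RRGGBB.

#FFD3AF

t = 4200/100 = 42; the t ≤ 66 branch applies.
R = 255 by definition for t ≤ 66.
G = 99.47·ln 42 − 161.1 = 99.47·3.7377 − 161.1 = 210.686.
B = 138.5·ln(42 − 10) − 305.0 = 138.5·ln 32 − 305.0 = 138.5·3.4657 − 305.0 = 175.004.
Rounded: (255, 211, 175).
In hex: #FFD3AF.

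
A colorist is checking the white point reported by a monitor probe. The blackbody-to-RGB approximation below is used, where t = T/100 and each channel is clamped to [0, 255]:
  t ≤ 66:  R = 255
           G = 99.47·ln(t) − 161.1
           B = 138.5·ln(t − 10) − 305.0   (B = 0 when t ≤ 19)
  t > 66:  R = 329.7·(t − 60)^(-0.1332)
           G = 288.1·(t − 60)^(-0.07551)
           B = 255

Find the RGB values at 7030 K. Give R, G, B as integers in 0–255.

R=242, G=242, B=255

t = 7030/100 = 70.3; the t > 66 branch applies.
R = 329.7·(70.3 − 60)^(-0.1332) = 329.7·10.3^(-0.1332) = 329.7·0.73298 = 241.662.
G = 288.1·(70.3 − 60)^(-0.07551) = 288.1·10.3^(-0.07551) = 288.1·0.83853 = 241.582.
B = 255 by definition for t > 66.
Rounded: (242, 242, 255).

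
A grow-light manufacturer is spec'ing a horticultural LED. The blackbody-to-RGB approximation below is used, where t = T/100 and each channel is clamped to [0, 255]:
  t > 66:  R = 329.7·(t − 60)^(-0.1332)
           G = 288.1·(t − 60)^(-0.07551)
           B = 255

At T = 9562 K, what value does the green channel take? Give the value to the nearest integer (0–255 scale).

t = 9562/100 = 95.62; the t > 66 branch applies.
G = 288.1·(95.62 − 60)^(-0.07551) = 288.1·35.62^(-0.07551) = 288.1·0.76354 = 219.976.
Rounded: 220.

220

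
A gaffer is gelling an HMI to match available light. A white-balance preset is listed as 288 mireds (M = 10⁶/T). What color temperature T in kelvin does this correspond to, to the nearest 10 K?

3470 K

T = 10⁶ / 288 = 3472.22 K → 3470 K.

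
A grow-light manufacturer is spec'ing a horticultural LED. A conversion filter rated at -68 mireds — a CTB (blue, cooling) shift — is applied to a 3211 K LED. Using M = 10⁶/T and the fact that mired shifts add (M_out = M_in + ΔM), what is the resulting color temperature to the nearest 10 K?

M_in = 10⁶/3211 = 311.43 mireds.
M_out = 311.43 + (-68) = 243.43 mireds.
T_out = 10⁶/243.43 = 4108.0 K → 4110 K.

4110 K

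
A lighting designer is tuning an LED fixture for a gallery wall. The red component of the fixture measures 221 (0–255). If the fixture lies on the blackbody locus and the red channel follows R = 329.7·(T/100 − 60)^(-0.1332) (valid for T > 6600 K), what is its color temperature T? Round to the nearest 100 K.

(t − 60)^(-0.1332) = 221/329.7 = 0.67031.
t − 60 = 0.67031^(1/-0.1332) = 0.67031^(-7.508) = 20.149, so t = 80.149.
T = 100·t = 8015 K → 8000 K to the nearest 100 K.

8000 K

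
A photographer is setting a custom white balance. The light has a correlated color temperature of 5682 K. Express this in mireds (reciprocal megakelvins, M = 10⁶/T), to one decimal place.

M = 10⁶ / 5682 = 175.994 → 176.0 mireds.

176.0 mireds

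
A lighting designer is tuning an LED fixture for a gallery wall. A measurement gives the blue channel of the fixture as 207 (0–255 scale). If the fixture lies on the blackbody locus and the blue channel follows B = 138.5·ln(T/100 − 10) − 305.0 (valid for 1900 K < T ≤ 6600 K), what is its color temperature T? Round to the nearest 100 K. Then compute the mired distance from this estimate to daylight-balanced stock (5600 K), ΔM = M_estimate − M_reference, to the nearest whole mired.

ln(t − 10) = (207 + 305.0) / 138.5 = 3.6968.
t − 10 = e^3.6968 = 40.316, so t = 50.316.
T = 100·t = 5032 K → 5000 K to the nearest 100 K.
M_estimate = 10⁶/5000 = 200.00; M_reference = 10⁶/5600 = 178.57.
ΔM = 200.00 − 178.57 = 21.43 → +21 mireds.

+21 mireds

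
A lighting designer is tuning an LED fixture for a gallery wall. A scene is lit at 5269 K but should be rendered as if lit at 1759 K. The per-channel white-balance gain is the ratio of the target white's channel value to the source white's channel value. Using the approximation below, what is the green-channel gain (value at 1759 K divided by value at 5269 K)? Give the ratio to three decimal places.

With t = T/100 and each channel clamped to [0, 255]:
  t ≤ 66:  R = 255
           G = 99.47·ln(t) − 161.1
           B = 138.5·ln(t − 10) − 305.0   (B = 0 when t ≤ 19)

At 5269 K (t = 52.69):
  G = 99.47·ln 52.69 − 161.1 = 99.47·3.9644 − 161.1 = 233.241.
At 1759 K (t = 17.59):
  G = 99.47·ln 17.59 − 161.1 = 99.47·2.8673 − 161.1 = 124.113.
Gain = 124.113 / 233.241 = 0.5321 → 0.532.

0.532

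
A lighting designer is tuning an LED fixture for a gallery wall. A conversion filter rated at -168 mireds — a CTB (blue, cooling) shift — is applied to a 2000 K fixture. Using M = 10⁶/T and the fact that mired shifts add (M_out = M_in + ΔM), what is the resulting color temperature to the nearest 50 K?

3000 K

M_in = 10⁶/2000 = 500.00 mireds.
M_out = 500.00 + (-168) = 332.00 mireds.
T_out = 10⁶/332.00 = 3012.0 K → 3000 K.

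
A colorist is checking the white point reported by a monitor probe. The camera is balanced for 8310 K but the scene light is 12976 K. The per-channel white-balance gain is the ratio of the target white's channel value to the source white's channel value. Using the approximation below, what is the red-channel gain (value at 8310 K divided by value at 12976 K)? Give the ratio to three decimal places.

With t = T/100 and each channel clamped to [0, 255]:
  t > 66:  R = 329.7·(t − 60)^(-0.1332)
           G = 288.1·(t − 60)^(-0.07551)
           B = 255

1.159

At 12976 K (t = 129.76):
  R = 329.7·(129.76 − 60)^(-0.1332) = 329.7·69.76^(-0.1332) = 329.7·0.56811 = 187.306.
At 8310 K (t = 83.1):
  R = 329.7·(83.1 − 60)^(-0.1332) = 329.7·23.1^(-0.1332) = 329.7·0.65821 = 217.013.
Gain = 217.013 / 187.306 = 1.1586 → 1.159.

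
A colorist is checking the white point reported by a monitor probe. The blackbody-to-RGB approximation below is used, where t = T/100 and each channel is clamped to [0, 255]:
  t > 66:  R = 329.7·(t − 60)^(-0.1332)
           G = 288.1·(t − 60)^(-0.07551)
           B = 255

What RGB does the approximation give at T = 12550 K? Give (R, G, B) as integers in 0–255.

t = 12550/100 = 125.5; the t > 66 branch applies.
R = 329.7·(125.5 − 60)^(-0.1332) = 329.7·65.5^(-0.1332) = 329.7·0.57290 = 188.884.
G = 288.1·(125.5 − 60)^(-0.07551) = 288.1·65.5^(-0.07551) = 288.1·0.72922 = 210.087.
B = 255 by definition for t > 66.
Rounded: (189, 210, 255).

(189, 210, 255)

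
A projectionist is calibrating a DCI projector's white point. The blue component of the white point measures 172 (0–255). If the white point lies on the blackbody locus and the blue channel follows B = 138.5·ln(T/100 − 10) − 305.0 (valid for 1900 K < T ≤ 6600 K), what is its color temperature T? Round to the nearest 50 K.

ln(t − 10) = (172 + 305.0) / 138.5 = 3.4440.
t − 10 = e^3.4440 = 31.313, so t = 41.313.
T = 100·t = 4131 K → 4150 K to the nearest 50 K.

4150 K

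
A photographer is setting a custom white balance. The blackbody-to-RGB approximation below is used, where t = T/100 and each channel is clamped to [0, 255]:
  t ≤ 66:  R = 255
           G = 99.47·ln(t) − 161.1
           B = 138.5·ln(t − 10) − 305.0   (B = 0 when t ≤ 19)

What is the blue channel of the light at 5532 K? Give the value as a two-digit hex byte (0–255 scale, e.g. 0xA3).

0xDF

t = 5532/100 = 55.32; the t ≤ 66 branch applies.
B = 138.5·ln(55.32 − 10) − 305.0 = 138.5·ln 45.32 − 305.0 = 138.5·3.8137 − 305.0 = 223.204.
Rounded: 223; in hex, 0xDF.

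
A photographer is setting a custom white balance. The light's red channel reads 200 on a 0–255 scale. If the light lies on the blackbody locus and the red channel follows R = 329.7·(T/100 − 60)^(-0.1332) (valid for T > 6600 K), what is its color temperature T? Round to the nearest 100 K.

(t − 60)^(-0.1332) = 200/329.7 = 0.60661.
t − 60 = 0.60661^(1/-0.1332) = 0.60661^(-7.508) = 42.638, so t = 102.638.
T = 100·t = 10264 K → 10300 K to the nearest 100 K.

10300 K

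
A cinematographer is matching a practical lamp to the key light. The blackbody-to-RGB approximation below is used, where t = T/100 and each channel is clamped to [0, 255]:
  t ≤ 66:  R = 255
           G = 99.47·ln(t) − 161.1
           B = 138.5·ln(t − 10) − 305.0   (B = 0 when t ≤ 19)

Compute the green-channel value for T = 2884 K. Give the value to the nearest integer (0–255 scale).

173

t = 2884/100 = 28.84; the t ≤ 66 branch applies.
G = 99.47·ln 28.84 − 161.1 = 99.47·3.3618 − 161.1 = 173.295.
Rounded: 173.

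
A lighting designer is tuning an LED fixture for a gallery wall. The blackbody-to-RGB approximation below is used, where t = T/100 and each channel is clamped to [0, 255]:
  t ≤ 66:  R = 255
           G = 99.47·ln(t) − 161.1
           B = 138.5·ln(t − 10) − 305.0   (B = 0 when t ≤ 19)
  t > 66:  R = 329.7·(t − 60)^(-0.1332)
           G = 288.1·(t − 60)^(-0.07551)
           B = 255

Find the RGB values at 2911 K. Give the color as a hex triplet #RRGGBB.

t = 2911/100 = 29.11; the t ≤ 66 branch applies.
R = 255 by definition for t ≤ 66.
G = 99.47·ln 29.11 − 161.1 = 99.47·3.3711 − 161.1 = 174.222.
B = 138.5·ln(29.11 − 10) − 305.0 = 138.5·ln 19.11 − 305.0 = 138.5·2.9502 − 305.0 = 103.604.
Rounded: (255, 174, 104).
In hex: #FFAE68.

#FFAE68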